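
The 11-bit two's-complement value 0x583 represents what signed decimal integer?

-637

pattern = 10110000011 (MSB is 1 ⇒ negative)
Invert: 01001111100, add 1 → 01001111101 = 637, so the value is -637.
(Equivalently: 1411 - 2^11 = 1411 - 2048 = -637.)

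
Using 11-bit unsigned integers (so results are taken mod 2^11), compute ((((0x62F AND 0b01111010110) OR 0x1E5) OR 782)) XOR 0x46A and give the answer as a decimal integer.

0x62F = 11000101111
0b01111010110 = 01111010110
→ AND → 01000000110 = 518
0x1E5 = 00111100101
→ OR → 01111100111 = 999
782 = 01100001110
→ OR → 01111101111 = 1007
0x46A = 10001101010
→ XOR → 11110000101 = 1925

1925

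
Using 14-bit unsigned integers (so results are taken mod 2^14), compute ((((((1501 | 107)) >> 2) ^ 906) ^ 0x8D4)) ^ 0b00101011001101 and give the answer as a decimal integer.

236

1501 = 00010111011101
107 = 00000001101011
→ | → 00010111111111 = 1535
→ >> 2 → 00000101111111 = 383
906 = 00001110001010
→ ^ → 00001011110101 = 757
0x8D4 = 00100011010100
→ ^ → 00101000100001 = 2593
0b00101011001101 = 00101011001101
→ ^ → 00000011101100 = 236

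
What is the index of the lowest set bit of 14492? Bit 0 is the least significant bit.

14492 = 11100010011100
Trailing zeros: 2, so the lowest set bit is bit 2 (value 4).

2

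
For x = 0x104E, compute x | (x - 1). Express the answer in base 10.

4175

x = 1000001001110 = 4174
x - 1 = 1000001001101
OR    = 1000001001111 = 4175
(x | (x - 1) sets all bits below the lowest set bit.)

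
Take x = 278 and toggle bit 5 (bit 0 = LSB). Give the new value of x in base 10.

x = 100010110
bit 5 is currently 0; toggle it via x ^ (1 << 5) = x ^ 32
→ 100110110 = 310

310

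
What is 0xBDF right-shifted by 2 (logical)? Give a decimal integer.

759

0xBDF = 101111011111
shift right by 2 → 001011110111 = 759
(equivalently, floor(3039 / 4))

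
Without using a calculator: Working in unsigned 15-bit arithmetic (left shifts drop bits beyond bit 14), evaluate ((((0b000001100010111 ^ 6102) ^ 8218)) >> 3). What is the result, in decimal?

0b000001100010111 = 000001100010111
6102 = 001011111010110
→ ^ → 001010011000001 = 5313
8218 = 010000000011010
→ ^ → 011010011011011 = 13531
→ >> 3 → 000011010011011 = 1691

1691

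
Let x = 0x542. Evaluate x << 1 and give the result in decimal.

2692

0x542 = 010101000010
shift left by 1 → 101010000100 = 2692
(equivalently, 1346 × 2^1 = 1346 × 2)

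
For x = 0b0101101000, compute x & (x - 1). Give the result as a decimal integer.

x = 101101000 = 360
x - 1 = 101100111
AND   = 101100000 = 352
(x & (x - 1) clears the lowest set bit of x.)

352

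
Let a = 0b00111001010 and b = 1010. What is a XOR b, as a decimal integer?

568

a = 0111001010
1010 = 1111110010
XOR → 1000111000 = 568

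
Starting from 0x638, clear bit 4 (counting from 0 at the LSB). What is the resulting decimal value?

1576

x = 11000111000
bit 4 is currently 1; clear it via x & ~(1 << 4) = x & ~16
→ 11000101000 = 1576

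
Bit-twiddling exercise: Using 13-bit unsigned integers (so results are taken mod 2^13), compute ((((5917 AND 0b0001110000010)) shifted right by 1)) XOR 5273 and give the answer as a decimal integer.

5917 = 1011100011101
0b0001110000010 = 0001110000010
→ AND → 0001100000000 = 768
→ shifted right by 1 → 0000110000000 = 384
5273 = 1010010011001
→ XOR → 1010100011001 = 5401

5401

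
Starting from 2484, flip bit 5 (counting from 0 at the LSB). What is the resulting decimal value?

2452

x = 100110110100
bit 5 is currently 1; toggle it via x ^ (1 << 5) = x ^ 32
→ 100110010100 = 2452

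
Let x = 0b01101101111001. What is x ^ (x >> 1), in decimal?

5829

x = 1101101111001 = 7033
x>>1 = 0110110111100
XOR  = 1011011000101 = 5829
(x ^ (x >> 1) gives the standard binary-reflected Gray code of x.)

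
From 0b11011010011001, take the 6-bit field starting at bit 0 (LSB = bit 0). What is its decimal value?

v = 11011010011001
Shift right by 0: 11011010011001
Mask low 6 bits: 011001 = 25

25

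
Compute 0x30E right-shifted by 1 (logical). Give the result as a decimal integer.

0x30E = 1100001110
shift right by 1 → 0110000111 = 391
(equivalently, floor(782 / 2))

391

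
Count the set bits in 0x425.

0x425 = 10000100101
Count the 1s: 1 + 1 + 1 + 1 = 4

4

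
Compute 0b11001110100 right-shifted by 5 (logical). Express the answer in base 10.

51

x = 11001110100
shift right by 5 → 00000110011 = 51
(equivalently, floor(1652 / 32))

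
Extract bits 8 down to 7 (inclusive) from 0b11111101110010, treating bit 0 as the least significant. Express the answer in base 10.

v = 11111101110010
Shift right by 7: 1111110
Mask low 2 bits: 10 = 2

2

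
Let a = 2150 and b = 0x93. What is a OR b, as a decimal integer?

2150 = 100001100110
0x93 = 000010010011
 OR → 100011110111 = 2295

2295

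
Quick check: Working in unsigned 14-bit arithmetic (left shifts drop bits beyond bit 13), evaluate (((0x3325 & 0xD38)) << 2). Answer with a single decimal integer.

0x3325 = 11001100100101
0xD38 = 00110100111000
→ & → 00000100100000 = 288
→ << 2 (mod 2^14) → 00010010000000 = 1152

1152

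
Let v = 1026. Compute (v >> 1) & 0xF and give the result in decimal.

v = 10000000010
Shift right by 1: 1000000001
Mask low 4 bits: 0001 = 1

1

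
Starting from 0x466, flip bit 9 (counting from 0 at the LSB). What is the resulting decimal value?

x = 10001100110
bit 9 is currently 0; toggle it via x ^ (1 << 9) = x ^ 512
→ 11001100110 = 1638

1638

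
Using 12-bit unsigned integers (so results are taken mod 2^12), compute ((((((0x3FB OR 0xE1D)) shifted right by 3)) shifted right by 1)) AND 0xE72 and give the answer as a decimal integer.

0x3FB = 001111111011
0xE1D = 111000011101
→ OR → 111111111111 = 4095
→ shifted right by 3 → 000111111111 = 511
→ shifted right by 1 → 000011111111 = 255
0xE72 = 111001110010
→ AND → 000001110010 = 114

114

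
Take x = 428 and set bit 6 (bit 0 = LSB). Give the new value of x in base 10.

492

x = 000110101100
bit 6 is currently 0; set it via x | (1 << 6) = x | 64
→ 000111101100 = 492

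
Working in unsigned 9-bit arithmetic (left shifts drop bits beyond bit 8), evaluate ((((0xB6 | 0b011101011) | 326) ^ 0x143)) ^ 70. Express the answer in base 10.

250

0xB6 = 010110110
0b011101011 = 011101011
→ | → 011111111 = 255
326 = 101000110
→ | → 111111111 = 511
0x143 = 101000011
→ ^ → 010111100 = 188
70 = 001000110
→ ^ → 011111010 = 250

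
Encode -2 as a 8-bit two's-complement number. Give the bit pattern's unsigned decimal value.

2 in 8 bits: 00000010
Invert: 11111101
Add 1:  11111110 = 254
(Check: 2^8 - 2 = 256 - 2 = 254.)

254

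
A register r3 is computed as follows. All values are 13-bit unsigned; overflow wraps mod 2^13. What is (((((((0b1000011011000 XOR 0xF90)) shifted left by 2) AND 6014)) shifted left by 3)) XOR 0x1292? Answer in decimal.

7058

0b1000011011000 = 1000011011000
0xF90 = 0111110010000
→ XOR → 1111101001000 = 8008
→ shifted left by 2 (mod 2^13) → 1110100100000 = 7456
6014 = 1011101111110
→ AND → 1010100100000 = 5408
→ shifted left by 3 (mod 2^13) → 0100100000000 = 2304
0x1292 = 1001010010010
→ XOR → 1101110010010 = 7058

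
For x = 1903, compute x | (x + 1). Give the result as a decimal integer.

1919

x = 11101101111 = 1903
x + 1 = 11101110000
OR    = 11101111111 = 1919
(x | (x + 1) sets the lowest cleared bit.)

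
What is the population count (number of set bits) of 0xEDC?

0xEDC = 111011011100
Count the 1s: 1 + 1 + 1 + 1 + 1 + 1 + 1 + 1 = 8

8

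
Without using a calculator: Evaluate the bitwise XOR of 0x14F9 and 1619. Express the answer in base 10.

4778

0x14F9 = 1010011111001
1619 = 0011001010011
XOR → 1001010101010 = 4778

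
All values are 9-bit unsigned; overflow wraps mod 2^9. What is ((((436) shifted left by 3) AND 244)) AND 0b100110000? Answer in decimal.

436 = 110110100
→ shifted left by 3 (mod 2^9) → 110100000 = 416
244 = 011110100
→ AND → 010100000 = 160
0b100110000 = 100110000
→ AND → 000100000 = 32

32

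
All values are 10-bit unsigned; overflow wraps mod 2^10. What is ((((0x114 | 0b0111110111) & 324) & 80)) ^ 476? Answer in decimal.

0x114 = 0100010100
0b0111110111 = 0111110111
→ | → 0111110111 = 503
324 = 0101000100
→ & → 0101000100 = 324
80 = 0001010000
→ & → 0001000000 = 64
476 = 0111011100
→ ^ → 0110011100 = 412

412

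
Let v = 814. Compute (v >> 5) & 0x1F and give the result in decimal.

25

v = 1100101110
Shift right by 5: 11001
Mask low 5 bits: 11001 = 25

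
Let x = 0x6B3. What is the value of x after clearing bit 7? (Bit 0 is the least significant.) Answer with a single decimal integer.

x = 000011010110011
bit 7 is currently 1; clear it via x & ~(1 << 7) = x & ~128
→ 000011000110011 = 1587

1587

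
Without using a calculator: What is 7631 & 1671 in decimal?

7631 = 1110111001111
1671 = 0011010000111
AND → 0010010000111 = 1159

1159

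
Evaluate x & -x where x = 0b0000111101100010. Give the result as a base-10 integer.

2

x = 111101100010 = 3938
-x (two's complement) = …000010011110
AND   = 000000000010 = 2
(x & -x isolates the lowest set bit of x.)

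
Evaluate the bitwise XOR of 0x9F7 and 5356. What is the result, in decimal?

0x9F7 = 0100111110111
5356 = 1010011101100
XOR → 1110100011011 = 7451

7451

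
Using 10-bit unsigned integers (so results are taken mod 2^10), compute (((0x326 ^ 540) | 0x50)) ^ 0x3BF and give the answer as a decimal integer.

709

0x326 = 1100100110
540 = 1000011100
→ ^ → 0100111010 = 314
0x50 = 0001010000
→ | → 0101111010 = 378
0x3BF = 1110111111
→ ^ → 1011000101 = 709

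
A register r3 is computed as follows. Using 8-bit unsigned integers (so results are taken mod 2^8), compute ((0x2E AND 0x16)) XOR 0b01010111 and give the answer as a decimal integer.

81

0x2E = 00101110
0x16 = 00010110
→ AND → 00000110 = 6
0b01010111 = 01010111
→ XOR → 01010001 = 81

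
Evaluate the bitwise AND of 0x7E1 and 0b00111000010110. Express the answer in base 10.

0x7E1 = 011111100001
b = 111000010110
AND → 011000000000 = 1536

1536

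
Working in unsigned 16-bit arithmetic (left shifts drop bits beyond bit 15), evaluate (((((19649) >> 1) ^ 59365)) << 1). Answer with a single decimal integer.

33546

19649 = 0100110011000001
→ >> 1 → 0010011001100000 = 9824
59365 = 1110011111100101
→ ^ → 1100000110000101 = 49541
→ << 1 (mod 2^16) → 1000001100001010 = 33546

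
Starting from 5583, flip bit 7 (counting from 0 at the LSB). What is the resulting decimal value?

5455

x = 1010111001111
bit 7 is currently 1; toggle it via x ^ (1 << 7) = x ^ 128
→ 1010101001111 = 5455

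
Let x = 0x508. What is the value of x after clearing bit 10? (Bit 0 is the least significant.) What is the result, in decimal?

264

x = 0010100001000
bit 10 is currently 1; clear it via x & ~(1 << 10) = x & ~1024
→ 0000100001000 = 264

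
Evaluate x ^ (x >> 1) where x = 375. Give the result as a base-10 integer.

x = 101110111 = 375
x>>1 = 010111011
XOR  = 111001100 = 460
(x ^ (x >> 1) gives the standard binary-reflected Gray code of x.)

460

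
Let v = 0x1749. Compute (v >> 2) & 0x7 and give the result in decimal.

v = 1011101001001
Shift right by 2: 10111010010
Mask low 3 bits: 010 = 2

2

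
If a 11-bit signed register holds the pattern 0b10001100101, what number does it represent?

-923

pattern = 10001100101 (MSB is 1 ⇒ negative)
Invert: 01110011010, add 1 → 01110011011 = 923, so the value is -923.
(Equivalently: 1125 - 2^11 = 1125 - 2048 = -923.)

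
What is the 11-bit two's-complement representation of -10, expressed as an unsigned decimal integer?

10 in 11 bits: 00000001010
Invert: 11111110101
Add 1:  11111110110 = 2038
(Check: 2^11 - 10 = 2048 - 10 = 2038.)

2038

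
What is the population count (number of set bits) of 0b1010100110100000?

n = 1010100110100000
Count the 1s: 1 + 1 + 1 + 1 + 1 + 1 = 6

6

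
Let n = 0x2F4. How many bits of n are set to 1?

6

0x2F4 = 1011110100
Count the 1s: 1 + 1 + 1 + 1 + 1 + 1 = 6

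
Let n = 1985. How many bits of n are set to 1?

1985 = 11111000001
Count the 1s: 1 + 1 + 1 + 1 + 1 + 1 = 6

6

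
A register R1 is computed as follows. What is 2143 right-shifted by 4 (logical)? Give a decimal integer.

133

2143 = 100001011111
shift right by 4 → 000010000101 = 133
(equivalently, floor(2143 / 16))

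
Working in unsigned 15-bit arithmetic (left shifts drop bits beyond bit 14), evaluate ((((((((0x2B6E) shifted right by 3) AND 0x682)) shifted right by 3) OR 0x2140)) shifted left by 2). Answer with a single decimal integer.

1792

0x2B6E = 010101101101110
→ shifted right by 3 → 000010101101101 = 1389
0x682 = 000011010000010
→ AND → 000010000000000 = 1024
→ shifted right by 3 → 000000010000000 = 128
0x2140 = 010000101000000
→ OR → 010000111000000 = 8640
→ shifted left by 2 (mod 2^15) → 000011100000000 = 1792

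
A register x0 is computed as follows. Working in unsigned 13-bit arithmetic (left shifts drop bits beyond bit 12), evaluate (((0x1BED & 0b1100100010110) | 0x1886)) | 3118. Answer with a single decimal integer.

0x1BED = 1101111101101
0b1100100010110 = 1100100010110
→ & → 1100100000100 = 6404
0x1886 = 1100010000110
→ | → 1100110000110 = 6534
3118 = 0110000101110
→ | → 1110110101110 = 7598

7598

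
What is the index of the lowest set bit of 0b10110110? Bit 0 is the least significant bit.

0b10110110 = 10110110
Trailing zeros: 1, so the lowest set bit is bit 1 (value 2).

1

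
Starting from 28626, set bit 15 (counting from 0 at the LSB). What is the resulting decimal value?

61394

x = 0110111111010010
bit 15 is currently 0; set it via x | (1 << 15) = x | 32768
→ 1110111111010010 = 61394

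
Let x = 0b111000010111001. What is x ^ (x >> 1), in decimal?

18661

x = 111000010111001 = 28857
x>>1 = 011100001011100
XOR  = 100100011100101 = 18661
(x ^ (x >> 1) gives the standard binary-reflected Gray code of x.)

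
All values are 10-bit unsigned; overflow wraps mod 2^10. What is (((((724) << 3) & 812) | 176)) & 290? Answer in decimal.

32

724 = 1011010100
→ << 3 (mod 2^10) → 1010100000 = 672
812 = 1100101100
→ & → 1000100000 = 544
176 = 0010110000
→ | → 1010110000 = 688
290 = 0100100010
→ & → 0000100000 = 32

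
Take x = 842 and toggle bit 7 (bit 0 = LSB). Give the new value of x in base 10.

970

x = 001101001010
bit 7 is currently 0; toggle it via x ^ (1 << 7) = x ^ 128
→ 001111001010 = 970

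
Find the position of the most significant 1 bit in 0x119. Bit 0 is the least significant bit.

8

0x119 = 100011001
The topmost 1 is at position 8 (since 2^8 = 256 ≤ 281 < 512).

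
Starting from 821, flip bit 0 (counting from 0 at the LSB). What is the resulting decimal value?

x = 1100110101
bit 0 is currently 1; toggle it via x ^ (1 << 0) = x ^ 1
→ 1100110100 = 820

820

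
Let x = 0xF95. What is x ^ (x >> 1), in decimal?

x = 111110010101 = 3989
x>>1 = 011111001010
XOR  = 100001011111 = 2143
(x ^ (x >> 1) gives the standard binary-reflected Gray code of x.)

2143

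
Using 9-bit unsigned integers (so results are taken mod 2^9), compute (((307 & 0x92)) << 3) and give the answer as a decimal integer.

307 = 100110011
0x92 = 010010010
→ & → 000010010 = 18
→ << 3 (mod 2^9) → 010010000 = 144

144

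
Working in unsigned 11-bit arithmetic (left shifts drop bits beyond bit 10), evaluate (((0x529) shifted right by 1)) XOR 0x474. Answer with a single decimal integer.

0x529 = 10100101001
→ shifted right by 1 → 01010010100 = 660
0x474 = 10001110100
→ XOR → 11011100000 = 1760

1760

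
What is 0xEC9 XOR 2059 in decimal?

1730

0xEC9 = 111011001001
2059 = 100000001011
XOR → 011011000010 = 1730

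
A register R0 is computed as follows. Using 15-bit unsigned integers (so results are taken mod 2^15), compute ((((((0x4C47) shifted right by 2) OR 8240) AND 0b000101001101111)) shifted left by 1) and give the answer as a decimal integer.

0x4C47 = 100110001000111
→ shifted right by 2 → 001001100010001 = 4881
8240 = 010000000110000
→ OR → 011001100110001 = 13105
0b000101001101111 = 000101001101111
→ AND → 000001000100001 = 545
→ shifted left by 1 (mod 2^15) → 000010001000010 = 1090

1090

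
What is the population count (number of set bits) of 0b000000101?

2

n = 101
Count the 1s: 1 + 1 = 2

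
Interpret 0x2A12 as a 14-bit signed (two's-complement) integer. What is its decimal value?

pattern = 10101000010010 (MSB is 1 ⇒ negative)
Invert: 01010111101101, add 1 → 01010111101110 = 5614, so the value is -5614.
(Equivalently: 10770 - 2^14 = 10770 - 16384 = -5614.)

-5614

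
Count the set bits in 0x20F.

0x20F = 1000001111
Count the 1s: 1 + 1 + 1 + 1 + 1 = 5

5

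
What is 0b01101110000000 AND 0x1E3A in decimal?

a = 1101110000000
0x1E3A = 1111000111010
AND → 1101000000000 = 6656

6656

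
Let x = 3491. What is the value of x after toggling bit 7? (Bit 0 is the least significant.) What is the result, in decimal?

x = 110110100011
bit 7 is currently 1; toggle it via x ^ (1 << 7) = x ^ 128
→ 110100100011 = 3363

3363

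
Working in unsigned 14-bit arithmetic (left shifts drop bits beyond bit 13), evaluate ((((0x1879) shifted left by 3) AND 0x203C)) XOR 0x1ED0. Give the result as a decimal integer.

7896

0x1879 = 01100001111001
→ shifted left by 3 (mod 2^14) → 00001111001000 = 968
0x203C = 10000000111100
→ AND → 00000000001000 = 8
0x1ED0 = 01111011010000
→ XOR → 01111011011000 = 7896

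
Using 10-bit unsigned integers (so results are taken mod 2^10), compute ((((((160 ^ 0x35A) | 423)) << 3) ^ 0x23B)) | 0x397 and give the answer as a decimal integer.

160 = 0010100000
0x35A = 1101011010
→ ^ → 1111111010 = 1018
423 = 0110100111
→ | → 1111111111 = 1023
→ << 3 (mod 2^10) → 1111111000 = 1016
0x23B = 1000111011
→ ^ → 0111000011 = 451
0x397 = 1110010111
→ | → 1111010111 = 983

983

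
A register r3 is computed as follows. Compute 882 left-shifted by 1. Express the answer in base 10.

882 = 01101110010
shift left by 1 → 11011100100 = 1764
(equivalently, 882 × 2^1 = 882 × 2)

1764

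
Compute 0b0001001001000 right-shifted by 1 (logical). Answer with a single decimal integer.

x = 1001001000
shift right by 1 → 0100100100 = 292
(equivalently, floor(584 / 2))

292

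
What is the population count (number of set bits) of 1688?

1688 = 11010011000
Count the 1s: 1 + 1 + 1 + 1 + 1 = 5

5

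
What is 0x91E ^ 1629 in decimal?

0x91E = 100100011110
1629 = 011001011101
XOR → 111101000011 = 3907

3907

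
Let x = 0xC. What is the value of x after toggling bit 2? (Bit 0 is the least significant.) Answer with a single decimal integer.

x = 000000001100
bit 2 is currently 1; toggle it via x ^ (1 << 2) = x ^ 4
→ 000000001000 = 8

8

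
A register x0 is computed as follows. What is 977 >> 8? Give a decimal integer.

3

977 = 1111010001
shift right by 8 → 0000000011 = 3
(equivalently, floor(977 / 256))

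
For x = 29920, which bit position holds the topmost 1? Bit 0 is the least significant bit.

14

29920 = 111010011100000
The topmost 1 is at position 14 (since 2^14 = 16384 ≤ 29920 < 32768).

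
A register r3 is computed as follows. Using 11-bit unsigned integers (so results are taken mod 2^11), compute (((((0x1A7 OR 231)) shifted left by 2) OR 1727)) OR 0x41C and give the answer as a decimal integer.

0x1A7 = 00110100111
231 = 00011100111
→ OR → 00111100111 = 487
→ shifted left by 2 (mod 2^11) → 11110011100 = 1948
1727 = 11010111111
→ OR → 11110111111 = 1983
0x41C = 10000011100
→ OR → 11110111111 = 1983

1983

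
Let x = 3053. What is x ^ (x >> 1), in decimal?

x = 101111101101 = 3053
x>>1 = 010111110110
XOR  = 111000011011 = 3611
(x ^ (x >> 1) gives the standard binary-reflected Gray code of x.)

3611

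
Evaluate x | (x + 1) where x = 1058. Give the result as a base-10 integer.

1059

x = 10000100010 = 1058
x + 1 = 10000100011
OR    = 10000100011 = 1059
(x | (x + 1) sets the lowest cleared bit.)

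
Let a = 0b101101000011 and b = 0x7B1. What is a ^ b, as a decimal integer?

a = 101101000011
0x7B1 = 011110110001
XOR → 110011110010 = 3314

3314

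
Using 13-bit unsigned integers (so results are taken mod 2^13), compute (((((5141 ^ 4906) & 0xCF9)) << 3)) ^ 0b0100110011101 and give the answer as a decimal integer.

5141 = 1010000010101
4906 = 1001100101010
→ ^ → 0011100111111 = 1855
0xCF9 = 0110011111001
→ & → 0010000111001 = 1081
→ << 3 (mod 2^13) → 0000111001000 = 456
0b0100110011101 = 0100110011101
→ ^ → 0100001010101 = 2133

2133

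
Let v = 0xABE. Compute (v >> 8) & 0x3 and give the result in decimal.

2

v = 101010111110
Shift right by 8: 1010
Mask low 2 bits: 10 = 2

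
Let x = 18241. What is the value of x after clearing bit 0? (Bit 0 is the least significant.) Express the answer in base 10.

x = 0100011101000001
bit 0 is currently 1; clear it via x & ~(1 << 0) = x & ~1
→ 0100011101000000 = 18240

18240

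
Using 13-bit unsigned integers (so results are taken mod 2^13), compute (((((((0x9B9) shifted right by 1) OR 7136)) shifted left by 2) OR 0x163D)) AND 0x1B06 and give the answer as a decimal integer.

6916

0x9B9 = 0100110111001
→ shifted right by 1 → 0010011011100 = 1244
7136 = 1101111100000
→ OR → 1111111111100 = 8188
→ shifted left by 2 (mod 2^13) → 1111111110000 = 8176
0x163D = 1011000111101
→ OR → 1111111111101 = 8189
0x1B06 = 1101100000110
→ AND → 1101100000100 = 6916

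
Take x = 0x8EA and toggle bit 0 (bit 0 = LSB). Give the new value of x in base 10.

x = 100011101010
bit 0 is currently 0; toggle it via x ^ (1 << 0) = x ^ 1
→ 100011101011 = 2283

2283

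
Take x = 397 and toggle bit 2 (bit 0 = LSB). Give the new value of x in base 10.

393

x = 110001101
bit 2 is currently 1; toggle it via x ^ (1 << 2) = x ^ 4
→ 110001001 = 393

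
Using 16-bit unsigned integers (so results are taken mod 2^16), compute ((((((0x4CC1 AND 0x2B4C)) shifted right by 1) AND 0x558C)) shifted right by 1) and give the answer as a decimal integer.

512

0x4CC1 = 0100110011000001
0x2B4C = 0010101101001100
→ AND → 0000100001000000 = 2112
→ shifted right by 1 → 0000010000100000 = 1056
0x558C = 0101010110001100
→ AND → 0000010000000000 = 1024
→ shifted right by 1 → 0000001000000000 = 512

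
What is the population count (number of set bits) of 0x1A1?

4

0x1A1 = 110100001
Count the 1s: 1 + 1 + 1 + 1 = 4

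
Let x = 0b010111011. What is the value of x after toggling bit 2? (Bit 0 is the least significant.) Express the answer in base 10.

191

x = 010111011
bit 2 is currently 0; toggle it via x ^ (1 << 2) = x ^ 4
→ 010111111 = 191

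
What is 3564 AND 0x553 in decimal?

1344

3564 = 110111101100
0x553 = 010101010011
AND → 010101000000 = 1344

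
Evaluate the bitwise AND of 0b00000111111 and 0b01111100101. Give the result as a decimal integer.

37

a = 0000111111
b = 1111100101
AND → 0000100101 = 37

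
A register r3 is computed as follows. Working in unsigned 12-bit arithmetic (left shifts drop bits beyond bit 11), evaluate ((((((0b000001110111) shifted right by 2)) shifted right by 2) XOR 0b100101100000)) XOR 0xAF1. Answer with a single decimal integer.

0b000001110111 = 000001110111
→ shifted right by 2 → 000000011101 = 29
→ shifted right by 2 → 000000000111 = 7
0b100101100000 = 100101100000
→ XOR → 100101100111 = 2407
0xAF1 = 101011110001
→ XOR → 001110010110 = 918

918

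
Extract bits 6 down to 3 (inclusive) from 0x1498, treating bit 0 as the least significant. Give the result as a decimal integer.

3

v = 1010010011000
Shift right by 3: 1010010011
Mask low 4 bits: 0011 = 3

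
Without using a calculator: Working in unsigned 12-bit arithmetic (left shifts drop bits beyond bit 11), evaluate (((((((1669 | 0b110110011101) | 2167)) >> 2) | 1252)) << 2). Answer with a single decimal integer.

4092

1669 = 011010000101
0b110110011101 = 110110011101
→ | → 111110011101 = 3997
2167 = 100001110111
→ | → 111111111111 = 4095
→ >> 2 → 001111111111 = 1023
1252 = 010011100100
→ | → 011111111111 = 2047
→ << 2 (mod 2^12) → 111111111100 = 4092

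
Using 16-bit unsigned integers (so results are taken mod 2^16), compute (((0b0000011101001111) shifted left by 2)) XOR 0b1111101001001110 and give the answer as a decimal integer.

0b0000011101001111 = 0000011101001111
→ shifted left by 2 (mod 2^16) → 0001110100111100 = 7484
0b1111101001001110 = 1111101001001110
→ XOR → 1110011101110010 = 59250

59250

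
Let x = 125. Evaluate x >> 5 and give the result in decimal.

3

125 = 1111101
shift right by 5 → 0000011 = 3
(equivalently, floor(125 / 32))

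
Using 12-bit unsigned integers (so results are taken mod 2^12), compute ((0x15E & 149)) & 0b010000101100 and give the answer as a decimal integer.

0x15E = 000101011110
149 = 000010010101
→ & → 000000010100 = 20
0b010000101100 = 010000101100
→ & → 000000000100 = 4

4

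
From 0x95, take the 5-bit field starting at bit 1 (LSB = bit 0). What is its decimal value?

v = 10010101
Shift right by 1: 1001010
Mask low 5 bits: 01010 = 10

10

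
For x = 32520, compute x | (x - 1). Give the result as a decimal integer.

32527

x = 111111100001000 = 32520
x - 1 = 111111100000111
OR    = 111111100001111 = 32527
(x | (x - 1) sets all bits below the lowest set bit.)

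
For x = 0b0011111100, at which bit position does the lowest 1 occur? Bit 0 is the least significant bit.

2

0b0011111100 = 11111100
Trailing zeros: 2, so the lowest set bit is bit 2 (value 4).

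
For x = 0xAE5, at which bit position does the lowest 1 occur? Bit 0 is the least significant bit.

0xAE5 = 101011100101
Trailing zeros: 0, so the lowest set bit is bit 0 (value 1).

0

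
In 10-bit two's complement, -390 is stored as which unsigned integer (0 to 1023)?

390 in 10 bits: 0110000110
Invert: 1001111001
Add 1:  1001111010 = 634
(Check: 2^10 - 390 = 1024 - 390 = 634.)

634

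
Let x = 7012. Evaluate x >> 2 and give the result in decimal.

1753

7012 = 1101101100100
shift right by 2 → 0011011011001 = 1753
(equivalently, floor(7012 / 4))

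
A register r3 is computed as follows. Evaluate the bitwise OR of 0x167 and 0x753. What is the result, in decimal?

1911

0x167 = 00101100111
0x753 = 11101010011
 OR → 11101110111 = 1911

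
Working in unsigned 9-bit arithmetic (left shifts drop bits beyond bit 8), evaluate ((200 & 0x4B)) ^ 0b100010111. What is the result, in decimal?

200 = 011001000
0x4B = 001001011
→ & → 001001000 = 72
0b100010111 = 100010111
→ ^ → 101011111 = 351

351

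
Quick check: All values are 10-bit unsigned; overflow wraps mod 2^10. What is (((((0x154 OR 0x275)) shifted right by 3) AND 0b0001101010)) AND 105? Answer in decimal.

104

0x154 = 0101010100
0x275 = 1001110101
→ OR → 1101110101 = 885
→ shifted right by 3 → 0001101110 = 110
0b0001101010 = 0001101010
→ AND → 0001101010 = 106
105 = 0001101001
→ AND → 0001101000 = 104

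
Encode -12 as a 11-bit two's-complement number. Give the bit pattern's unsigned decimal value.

12 in 11 bits: 00000001100
Invert: 11111110011
Add 1:  11111110100 = 2036
(Check: 2^11 - 12 = 2048 - 12 = 2036.)

2036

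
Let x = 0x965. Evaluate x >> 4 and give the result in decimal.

0x965 = 100101100101
shift right by 4 → 000010010110 = 150
(equivalently, floor(2405 / 16))

150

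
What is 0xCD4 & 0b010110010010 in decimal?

1168

0xCD4 = 110011010100
b = 010110010010
AND → 010010010000 = 1168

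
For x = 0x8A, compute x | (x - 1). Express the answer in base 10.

x = 10001010 = 138
x - 1 = 10001001
OR    = 10001011 = 139
(x | (x - 1) sets all bits below the lowest set bit.)

139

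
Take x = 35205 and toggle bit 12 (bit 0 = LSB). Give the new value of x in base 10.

x = 1000100110000101
bit 12 is currently 0; toggle it via x ^ (1 << 12) = x ^ 4096
→ 1001100110000101 = 39301

39301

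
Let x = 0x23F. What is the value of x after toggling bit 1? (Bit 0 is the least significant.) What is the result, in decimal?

x = 0001000111111
bit 1 is currently 1; toggle it via x ^ (1 << 1) = x ^ 2
→ 0001000111101 = 573

573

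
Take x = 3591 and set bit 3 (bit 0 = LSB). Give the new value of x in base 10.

x = 0111000000111
bit 3 is currently 0; set it via x | (1 << 3) = x | 8
→ 0111000001111 = 3599

3599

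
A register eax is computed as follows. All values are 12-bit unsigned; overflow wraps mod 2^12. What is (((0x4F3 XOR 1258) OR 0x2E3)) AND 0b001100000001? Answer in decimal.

0x4F3 = 010011110011
1258 = 010011101010
→ XOR → 000000011001 = 25
0x2E3 = 001011100011
→ OR → 001011111011 = 763
0b001100000001 = 001100000001
→ AND → 001000000001 = 513

513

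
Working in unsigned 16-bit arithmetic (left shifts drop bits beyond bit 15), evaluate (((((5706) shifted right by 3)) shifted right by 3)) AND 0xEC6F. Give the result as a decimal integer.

73

5706 = 0001011001001010
→ shifted right by 3 → 0000001011001001 = 713
→ shifted right by 3 → 0000000001011001 = 89
0xEC6F = 1110110001101111
→ AND → 0000000001001001 = 73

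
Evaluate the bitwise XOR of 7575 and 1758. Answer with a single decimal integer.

7575 = 1110110010111
1758 = 0011011011110
XOR → 1101101001001 = 6985

6985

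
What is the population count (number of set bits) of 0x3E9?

7

0x3E9 = 1111101001
Count the 1s: 1 + 1 + 1 + 1 + 1 + 1 + 1 = 7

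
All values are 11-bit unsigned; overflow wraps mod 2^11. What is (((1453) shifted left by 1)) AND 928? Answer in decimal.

1453 = 10110101101
→ shifted left by 1 (mod 2^11) → 01101011010 = 858
928 = 01110100000
→ AND → 01100000000 = 768

768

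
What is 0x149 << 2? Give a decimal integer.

1316

0x149 = 00101001001
shift left by 2 → 10100100100 = 1316
(equivalently, 329 × 2^2 = 329 × 4)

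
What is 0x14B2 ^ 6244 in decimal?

0x14B2 = 1010010110010
6244 = 1100001100100
XOR → 0110011010110 = 3286

3286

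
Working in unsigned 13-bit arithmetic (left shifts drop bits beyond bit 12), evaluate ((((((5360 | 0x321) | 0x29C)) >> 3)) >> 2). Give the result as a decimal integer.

191

5360 = 1010011110000
0x321 = 0001100100001
→ | → 1011111110001 = 6129
0x29C = 0001010011100
→ | → 1011111111101 = 6141
→ >> 3 → 0001011111111 = 767
→ >> 2 → 0000010111111 = 191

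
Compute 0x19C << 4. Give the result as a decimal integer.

0x19C = 0000110011100
shift left by 4 → 1100111000000 = 6592
(equivalently, 412 × 2^4 = 412 × 16)

6592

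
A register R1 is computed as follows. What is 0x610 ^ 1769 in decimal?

0x610 = 11000010000
1769 = 11011101001
XOR → 00011111001 = 249

249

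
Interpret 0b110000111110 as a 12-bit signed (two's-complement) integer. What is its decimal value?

-962

pattern = 110000111110 (MSB is 1 ⇒ negative)
Invert: 001111000001, add 1 → 001111000010 = 962, so the value is -962.
(Equivalently: 3134 - 2^12 = 3134 - 4096 = -962.)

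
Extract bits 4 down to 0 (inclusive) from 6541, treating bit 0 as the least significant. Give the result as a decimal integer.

13

v = 1100110001101
Shift right by 0: 1100110001101
Mask low 5 bits: 01101 = 13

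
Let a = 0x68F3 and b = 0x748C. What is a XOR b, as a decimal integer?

0x68F3 = 110100011110011
0x748C = 111010010001100
XOR → 001110001111111 = 7295

7295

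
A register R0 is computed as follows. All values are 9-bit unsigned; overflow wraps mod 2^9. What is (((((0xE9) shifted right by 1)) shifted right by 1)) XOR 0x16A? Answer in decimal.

336

0xE9 = 011101001
→ shifted right by 1 → 001110100 = 116
→ shifted right by 1 → 000111010 = 58
0x16A = 101101010
→ XOR → 101010000 = 336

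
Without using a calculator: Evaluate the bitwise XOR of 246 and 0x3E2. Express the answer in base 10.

788

246 = 0011110110
0x3E2 = 1111100010
XOR → 1100010100 = 788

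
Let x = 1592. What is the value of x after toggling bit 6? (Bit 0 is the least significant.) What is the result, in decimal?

1656

x = 0011000111000
bit 6 is currently 0; toggle it via x ^ (1 << 6) = x ^ 64
→ 0011001111000 = 1656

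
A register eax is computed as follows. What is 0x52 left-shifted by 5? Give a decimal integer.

2624

0x52 = 000001010010
shift left by 5 → 101001000000 = 2624
(equivalently, 82 × 2^5 = 82 × 32)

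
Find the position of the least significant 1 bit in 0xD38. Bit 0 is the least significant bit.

3

0xD38 = 110100111000
Trailing zeros: 3, so the lowest set bit is bit 3 (value 8).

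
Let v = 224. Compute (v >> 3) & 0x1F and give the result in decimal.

28

v = 11100000
Shift right by 3: 11100
Mask low 5 bits: 11100 = 28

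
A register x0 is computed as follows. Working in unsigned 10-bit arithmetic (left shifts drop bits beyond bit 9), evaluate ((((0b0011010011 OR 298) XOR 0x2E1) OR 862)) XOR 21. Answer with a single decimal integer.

843

0b0011010011 = 0011010011
298 = 0100101010
→ OR → 0111111011 = 507
0x2E1 = 1011100001
→ XOR → 1100011010 = 794
862 = 1101011110
→ OR → 1101011110 = 862
21 = 0000010101
→ XOR → 1101001011 = 843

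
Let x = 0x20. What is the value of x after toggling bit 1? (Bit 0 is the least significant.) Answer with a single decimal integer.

x = 00100000
bit 1 is currently 0; toggle it via x ^ (1 << 1) = x ^ 2
→ 00100010 = 34

34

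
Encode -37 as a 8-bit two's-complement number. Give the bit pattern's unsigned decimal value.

37 in 8 bits: 00100101
Invert: 11011010
Add 1:  11011011 = 219
(Check: 2^8 - 37 = 256 - 37 = 219.)

219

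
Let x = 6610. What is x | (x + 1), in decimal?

6611

x = 1100111010010 = 6610
x + 1 = 1100111010011
OR    = 1100111010011 = 6611
(x | (x + 1) sets the lowest cleared bit.)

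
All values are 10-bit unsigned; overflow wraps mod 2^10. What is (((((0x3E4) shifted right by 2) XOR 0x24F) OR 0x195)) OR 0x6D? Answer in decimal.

0x3E4 = 1111100100
→ shifted right by 2 → 0011111001 = 249
0x24F = 1001001111
→ XOR → 1010110110 = 694
0x195 = 0110010101
→ OR → 1110110111 = 951
0x6D = 0001101101
→ OR → 1111111111 = 1023

1023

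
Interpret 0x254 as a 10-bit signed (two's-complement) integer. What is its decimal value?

-428

pattern = 1001010100 (MSB is 1 ⇒ negative)
Invert: 0110101011, add 1 → 0110101100 = 428, so the value is -428.
(Equivalently: 596 - 2^10 = 596 - 1024 = -428.)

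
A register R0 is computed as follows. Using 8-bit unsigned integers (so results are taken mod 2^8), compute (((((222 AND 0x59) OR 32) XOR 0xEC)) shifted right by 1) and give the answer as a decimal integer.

222 = 11011110
0x59 = 01011001
→ AND → 01011000 = 88
32 = 00100000
→ OR → 01111000 = 120
0xEC = 11101100
→ XOR → 10010100 = 148
→ shifted right by 1 → 01001010 = 74

74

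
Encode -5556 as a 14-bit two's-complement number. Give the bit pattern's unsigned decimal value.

5556 in 14 bits: 01010110110100
Invert: 10101001001011
Add 1:  10101001001100 = 10828
(Check: 2^14 - 5556 = 16384 - 5556 = 10828.)

10828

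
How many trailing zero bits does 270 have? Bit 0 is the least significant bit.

270 = 100001110
Trailing zeros: 1, so the lowest set bit is bit 1 (value 2).

1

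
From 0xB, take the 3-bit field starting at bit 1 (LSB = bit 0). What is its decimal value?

5

v = 00001011
Shift right by 1: 0000101
Mask low 3 bits: 101 = 5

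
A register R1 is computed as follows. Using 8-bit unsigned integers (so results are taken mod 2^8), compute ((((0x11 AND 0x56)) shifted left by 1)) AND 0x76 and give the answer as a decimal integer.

0x11 = 00010001
0x56 = 01010110
→ AND → 00010000 = 16
→ shifted left by 1 (mod 2^8) → 00100000 = 32
0x76 = 01110110
→ AND → 00100000 = 32

32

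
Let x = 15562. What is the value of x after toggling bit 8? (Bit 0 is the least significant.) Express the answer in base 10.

15818

x = 011110011001010
bit 8 is currently 0; toggle it via x ^ (1 << 8) = x ^ 256
→ 011110111001010 = 15818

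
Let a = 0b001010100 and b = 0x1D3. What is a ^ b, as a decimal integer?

391

a = 001010100
0x1D3 = 111010011
XOR → 110000111 = 391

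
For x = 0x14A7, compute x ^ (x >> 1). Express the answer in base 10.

x = 1010010100111 = 5287
x>>1 = 0101001010011
XOR  = 1111011110100 = 7924
(x ^ (x >> 1) gives the standard binary-reflected Gray code of x.)

7924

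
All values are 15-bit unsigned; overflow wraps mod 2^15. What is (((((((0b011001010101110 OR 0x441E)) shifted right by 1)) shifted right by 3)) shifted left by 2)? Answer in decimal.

0b011001010101110 = 011001010101110
0x441E = 100010000011110
→ OR → 111011010111110 = 30398
→ shifted right by 1 → 011101101011111 = 15199
→ shifted right by 3 → 000011101101011 = 1899
→ shifted left by 2 (mod 2^15) → 001110110101100 = 7596

7596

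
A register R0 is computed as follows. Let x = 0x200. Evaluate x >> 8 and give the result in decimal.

0x200 = 1000000000
shift right by 8 → 0000000010 = 2
(equivalently, floor(512 / 256))

2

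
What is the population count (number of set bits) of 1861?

1861 = 11101000101
Count the 1s: 1 + 1 + 1 + 1 + 1 + 1 = 6

6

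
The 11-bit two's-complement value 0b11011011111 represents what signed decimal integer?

pattern = 11011011111 (MSB is 1 ⇒ negative)
Invert: 00100100000, add 1 → 00100100001 = 289, so the value is -289.
(Equivalently: 1759 - 2^11 = 1759 - 2048 = -289.)

-289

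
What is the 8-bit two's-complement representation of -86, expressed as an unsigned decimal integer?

86 in 8 bits: 01010110
Invert: 10101001
Add 1:  10101010 = 170
(Check: 2^8 - 86 = 256 - 86 = 170.)

170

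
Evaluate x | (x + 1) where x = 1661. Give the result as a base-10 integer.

1663

x = 11001111101 = 1661
x + 1 = 11001111110
OR    = 11001111111 = 1663
(x | (x + 1) sets the lowest cleared bit.)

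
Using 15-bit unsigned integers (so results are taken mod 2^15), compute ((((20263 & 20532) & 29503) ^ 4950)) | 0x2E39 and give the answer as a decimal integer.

32635

20263 = 100111100100111
20532 = 101000000110100
→ & → 100000000100100 = 16420
29503 = 111001100111111
→ & → 100000000100100 = 16420
4950 = 001001101010110
→ ^ → 101001101110010 = 21362
0x2E39 = 010111000111001
→ | → 111111101111011 = 32635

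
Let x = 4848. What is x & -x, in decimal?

16

x = 1001011110000 = 4848
-x (two's complement) = …0110100010000
AND   = 0000000010000 = 16
(x & -x isolates the lowest set bit of x.)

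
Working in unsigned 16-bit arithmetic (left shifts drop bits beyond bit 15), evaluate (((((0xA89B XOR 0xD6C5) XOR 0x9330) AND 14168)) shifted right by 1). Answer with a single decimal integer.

4772

0xA89B = 1010100010011011
0xD6C5 = 1101011011000101
→ XOR → 0111111001011110 = 32350
0x9330 = 1001001100110000
→ XOR → 1110110101101110 = 60782
14168 = 0011011101011000
→ AND → 0010010101001000 = 9544
→ shifted right by 1 → 0001001010100100 = 4772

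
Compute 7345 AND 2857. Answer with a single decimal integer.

7345 = 1110010110001
2857 = 0101100101001
AND → 0100000100001 = 2081

2081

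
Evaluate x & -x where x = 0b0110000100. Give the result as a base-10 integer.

x = 110000100 = 388
-x (two's complement) = …001111100
AND   = 000000100 = 4
(x & -x isolates the lowest set bit of x.)

4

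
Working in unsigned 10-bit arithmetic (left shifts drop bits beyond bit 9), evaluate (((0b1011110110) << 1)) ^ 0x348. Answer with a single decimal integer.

676

0b1011110110 = 1011110110
→ << 1 (mod 2^10) → 0111101100 = 492
0x348 = 1101001000
→ ^ → 1010100100 = 676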